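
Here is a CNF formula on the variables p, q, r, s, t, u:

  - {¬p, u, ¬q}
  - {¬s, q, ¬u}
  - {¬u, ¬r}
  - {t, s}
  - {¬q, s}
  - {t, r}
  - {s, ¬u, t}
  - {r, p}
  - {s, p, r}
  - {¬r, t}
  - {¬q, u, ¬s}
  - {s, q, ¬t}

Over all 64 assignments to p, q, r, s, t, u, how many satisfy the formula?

Satisfying assignments:
  p=0 q=0 r=1 s=1 t=1 u=0
  p=1 q=0 r=0 s=1 t=1 u=0
  p=1 q=0 r=1 s=1 t=1 u=0
  p=1 q=1 r=0 s=1 t=1 u=1
That's 4 in total.

4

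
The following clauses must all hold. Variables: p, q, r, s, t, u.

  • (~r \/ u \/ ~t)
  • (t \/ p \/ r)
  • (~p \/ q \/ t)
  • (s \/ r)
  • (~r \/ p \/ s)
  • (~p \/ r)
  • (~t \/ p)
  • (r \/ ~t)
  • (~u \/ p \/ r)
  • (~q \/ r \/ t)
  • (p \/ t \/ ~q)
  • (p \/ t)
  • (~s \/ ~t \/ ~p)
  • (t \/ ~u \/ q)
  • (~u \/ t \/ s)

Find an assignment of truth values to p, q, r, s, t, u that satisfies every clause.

Set p = True and propagate.
  then r is forced to True.
Set q = True and propagate.
For the remaining variables, s = True, t = False, u = False works.
Every clause has at least one true literal under this assignment.

p=T  q=T  r=T  s=T  t=F  u=F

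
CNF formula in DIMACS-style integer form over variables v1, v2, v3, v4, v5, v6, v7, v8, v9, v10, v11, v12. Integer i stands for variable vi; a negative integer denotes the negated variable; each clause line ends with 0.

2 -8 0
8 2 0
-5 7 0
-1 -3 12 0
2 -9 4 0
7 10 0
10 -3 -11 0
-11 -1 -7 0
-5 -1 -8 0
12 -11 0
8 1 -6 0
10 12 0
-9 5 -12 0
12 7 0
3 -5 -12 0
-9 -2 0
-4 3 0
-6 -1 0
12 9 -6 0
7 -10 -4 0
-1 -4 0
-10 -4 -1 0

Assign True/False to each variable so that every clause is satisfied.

Pure literal: v6 appears only negated; assign v6 = False.
v11 occurs only negated in the remaining clauses — set v11 = False.
Set v1 = False and propagate.
Branch on v2: take v2 = True.
  then v9 is forced to False.
The remaining clauses are satisfied by v3 = False, v4 = False, v5 = False, v7 = True, v8 = True, v10 = True, v12 = True.
Every clause has at least one true literal under this assignment.

v1 = False, v2 = True, v3 = False, v4 = False, v5 = False, v6 = False, v7 = True, v8 = True, v9 = False, v10 = True, v11 = False, v12 = True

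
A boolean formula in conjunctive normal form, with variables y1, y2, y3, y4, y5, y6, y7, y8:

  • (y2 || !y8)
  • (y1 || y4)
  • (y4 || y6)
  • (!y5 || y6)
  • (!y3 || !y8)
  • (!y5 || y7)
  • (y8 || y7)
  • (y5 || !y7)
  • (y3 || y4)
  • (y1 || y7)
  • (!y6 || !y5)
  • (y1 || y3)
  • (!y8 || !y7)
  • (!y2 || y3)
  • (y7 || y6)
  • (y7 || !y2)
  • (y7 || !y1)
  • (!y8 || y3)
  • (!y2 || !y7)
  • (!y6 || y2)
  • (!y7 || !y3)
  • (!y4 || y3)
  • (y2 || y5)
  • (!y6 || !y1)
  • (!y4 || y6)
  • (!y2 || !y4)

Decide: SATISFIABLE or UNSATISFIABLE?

y7 = True:
  propagation gives y5=True, y6=True; an empty clause results — contradiction.
y7 = False:
  propagation gives y5=False, y8=True, y2=True; an empty clause results — contradiction.
Every branch closes, so no satisfying assignment exists.

UNSATISFIABLE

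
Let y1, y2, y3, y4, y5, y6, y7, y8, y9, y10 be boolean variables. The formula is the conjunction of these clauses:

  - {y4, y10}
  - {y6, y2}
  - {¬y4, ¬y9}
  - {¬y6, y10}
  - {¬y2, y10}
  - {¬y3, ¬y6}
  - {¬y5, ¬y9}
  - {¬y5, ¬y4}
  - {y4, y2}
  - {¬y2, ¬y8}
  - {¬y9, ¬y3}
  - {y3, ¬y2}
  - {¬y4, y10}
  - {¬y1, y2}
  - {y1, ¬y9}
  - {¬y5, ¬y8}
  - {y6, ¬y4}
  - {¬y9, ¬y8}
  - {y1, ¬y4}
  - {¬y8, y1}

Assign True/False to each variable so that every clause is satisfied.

y1 = T, y2 = T, y3 = T, y4 = F, y5 = F, y6 = F, y7 = F, y8 = F, y9 = F, y10 = T

Check each clause:
  1. {y10, y4} — y10 is true.
  2. {y2, y6} — y2 is true.
  3. {¬y4, ¬y9} — ¬y4 is true.
  4. {y10, ¬y6} — ¬y6 is true.
  5. {y10, ¬y2} — y10 is true.
  6. {¬y6, ¬y3} — ¬y6 is true.
  7. {¬y9, ¬y5} — ¬y5 is true.
  8. {¬y5, ¬y4} — ¬y5 is true.
  9. {y2, y4} — y2 is true.
  10. {¬y8, ¬y2} — ¬y8 is true.
  11. {¬y9, ¬y3} — ¬y9 is true.
  12. {¬y2, y3} — y3 is true.
  13. {¬y4, y10} — y10 is true.
  14. {¬y1, y2} — y2 is true.
  15. {y1, ¬y9} — y1 is true.
  16. {¬y5, ¬y8} — ¬y8 is true.
  17. {y6, ¬y4} — ¬y4 is true.
  18. {¬y9, ¬y8} — ¬y8 is true.
  19. {y1, ¬y4} — y1 is true.
  20. {y1, ¬y8} — ¬y8 is true.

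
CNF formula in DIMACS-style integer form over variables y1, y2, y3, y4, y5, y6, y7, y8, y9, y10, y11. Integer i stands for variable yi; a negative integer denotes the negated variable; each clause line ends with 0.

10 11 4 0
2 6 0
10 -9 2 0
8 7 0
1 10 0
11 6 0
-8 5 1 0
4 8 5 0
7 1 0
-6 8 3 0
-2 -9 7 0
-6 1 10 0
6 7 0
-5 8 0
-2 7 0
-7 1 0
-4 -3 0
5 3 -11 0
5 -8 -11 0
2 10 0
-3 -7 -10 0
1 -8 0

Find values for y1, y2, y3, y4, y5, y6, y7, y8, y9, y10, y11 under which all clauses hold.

y1 occurs only positively in the remaining clauses — set y1 = True.
y9 occurs only negated in the remaining clauses — set y9 = False.
Set y2 = False and propagate.
  then y6 is forced to True.
  then y10 is forced to True.
Branch on y3: take y3 = False.
  then y8 is forced to True.
The remaining clauses are satisfied by y4 = False, y5 = True, y7 = False, y11 = True.
Check each clause:
  1. (y10 OR y11 OR y4) — y10 is true.
  2. (y2 OR y6) — y6 is true.
  3. (y2 OR NOT y9 OR y10) — y10 is true.
  4. (y7 OR y8) — y8 is true.
  5. (y10 OR y1) — y1 is true.
  6. (y6 OR y11) — y11 is true.
  7. (y1 OR y5 OR NOT y8) — y1 is true.
  8. (y5 OR y4 OR y8) — y8 is true.
  9. (y1 OR y7) — y1 is true.
  10. (NOT y6 OR y3 OR y8) — y8 is true.
  11. (NOT y9 OR NOT y2 OR y7) — NOT y9 is true.
  12. (y1 OR y10 OR NOT y6) — y1 is true.
  13. (y6 OR y7) — y6 is true.
  14. (y8 OR NOT y5) — y8 is true.
  15. (y7 OR NOT y2) — NOT y2 is true.
  16. (NOT y7 OR y1) — NOT y7 is true.
  17. (NOT y3 OR NOT y4) — NOT y4 is true.
  18. (NOT y11 OR y5 OR y3) — y5 is true.
  19. (y5 OR NOT y8 OR NOT y11) — y5 is true.
  20. (y2 OR y10) — y10 is true.
  21. (NOT y7 OR NOT y3 OR NOT y10) — NOT y7 is true.
  22. (NOT y8 OR y1) — y1 is true.

y1=1, y2=0, y3=0, y4=0, y5=1, y6=1, y7=0, y8=1, y9=0, y10=1, y11=1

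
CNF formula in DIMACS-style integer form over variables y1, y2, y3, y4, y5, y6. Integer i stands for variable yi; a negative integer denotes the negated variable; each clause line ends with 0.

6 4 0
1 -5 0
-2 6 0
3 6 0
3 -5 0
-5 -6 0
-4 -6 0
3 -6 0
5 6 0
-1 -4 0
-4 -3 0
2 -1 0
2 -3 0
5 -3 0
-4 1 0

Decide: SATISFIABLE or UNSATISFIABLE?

UNSATISFIABLE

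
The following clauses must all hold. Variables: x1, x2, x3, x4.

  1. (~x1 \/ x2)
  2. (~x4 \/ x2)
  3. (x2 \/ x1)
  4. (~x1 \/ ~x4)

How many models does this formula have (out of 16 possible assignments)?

The models are:
  x1=F x2=T x3=F x4=F
  x1=F x2=T x3=F x4=T
  x1=F x2=T x3=T x4=F
  x1=F x2=T x3=T x4=T
  x1=T x2=T x3=F x4=F
  x1=T x2=T x3=T x4=F
That's 6 in total.

6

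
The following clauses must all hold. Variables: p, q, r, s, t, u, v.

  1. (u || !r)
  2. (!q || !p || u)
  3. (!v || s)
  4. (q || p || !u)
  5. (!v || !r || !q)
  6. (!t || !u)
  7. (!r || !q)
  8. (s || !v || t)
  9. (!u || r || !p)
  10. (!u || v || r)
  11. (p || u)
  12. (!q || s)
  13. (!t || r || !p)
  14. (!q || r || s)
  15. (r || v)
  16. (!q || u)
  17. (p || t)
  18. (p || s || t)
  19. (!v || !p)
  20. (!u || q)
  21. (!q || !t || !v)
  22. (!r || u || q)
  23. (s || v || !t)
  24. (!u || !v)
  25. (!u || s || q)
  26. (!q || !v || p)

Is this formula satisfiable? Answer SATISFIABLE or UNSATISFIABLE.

UNSATISFIABLE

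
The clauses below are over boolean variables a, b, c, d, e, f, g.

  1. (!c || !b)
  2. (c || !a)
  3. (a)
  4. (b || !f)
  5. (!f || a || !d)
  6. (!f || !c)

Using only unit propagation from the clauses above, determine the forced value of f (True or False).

False

(a) stands alone — a = True.
(!a || c): since a = True, the clause reduces to (c). c = True.
From (!c || !b) and c = True: b = False.
From (!f || b) and b = False: f = False.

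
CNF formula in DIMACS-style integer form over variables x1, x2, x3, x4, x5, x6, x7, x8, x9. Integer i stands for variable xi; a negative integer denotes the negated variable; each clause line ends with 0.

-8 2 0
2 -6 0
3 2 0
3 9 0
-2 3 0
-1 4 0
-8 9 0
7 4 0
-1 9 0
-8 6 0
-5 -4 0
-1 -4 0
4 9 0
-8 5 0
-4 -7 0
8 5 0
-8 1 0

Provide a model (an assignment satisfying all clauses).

x1 = F, x2 = T, x3 = T, x4 = F, x5 = T, x6 = F, x7 = T, x8 = F, x9 = T

Check each clause:
  1. (¬x8 ∨ x2) — ¬x8 is true.
  2. (x2 ∨ ¬x6) — x2 is true.
  3. (x3 ∨ x2) — x2 is true.
  4. (x3 ∨ x9) — x9 is true.
  5. (x3 ∨ ¬x2) — x3 is true.
  6. (¬x1 ∨ x4) — ¬x1 is true.
  7. (x9 ∨ ¬x8) — ¬x8 is true.
  8. (x7 ∨ x4) — x7 is true.
  9. (¬x1 ∨ x9) — x9 is true.
  10. (x6 ∨ ¬x8) — ¬x8 is true.
  11. (¬x5 ∨ ¬x4) — ¬x4 is true.
  12. (¬x1 ∨ ¬x4) — ¬x4 is true.
  13. (x9 ∨ x4) — x9 is true.
  14. (¬x8 ∨ x5) — ¬x8 is true.
  15. (¬x4 ∨ ¬x7) — ¬x4 is true.
  16. (x5 ∨ x8) — x5 is true.
  17. (¬x8 ∨ x1) — ¬x8 is true.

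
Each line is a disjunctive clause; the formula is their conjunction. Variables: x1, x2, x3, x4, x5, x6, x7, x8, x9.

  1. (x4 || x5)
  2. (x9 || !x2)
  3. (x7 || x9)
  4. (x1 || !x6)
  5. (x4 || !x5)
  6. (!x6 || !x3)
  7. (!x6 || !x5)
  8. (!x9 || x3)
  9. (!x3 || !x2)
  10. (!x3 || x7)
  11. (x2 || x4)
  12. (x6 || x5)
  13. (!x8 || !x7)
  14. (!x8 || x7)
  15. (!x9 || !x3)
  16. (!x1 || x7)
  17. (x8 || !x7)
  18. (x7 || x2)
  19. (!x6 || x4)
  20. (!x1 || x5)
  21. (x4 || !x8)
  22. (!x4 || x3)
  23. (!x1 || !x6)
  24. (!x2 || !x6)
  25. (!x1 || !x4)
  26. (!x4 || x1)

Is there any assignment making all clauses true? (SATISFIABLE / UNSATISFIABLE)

x4 = True:
  propagation gives x3=True, x6=False, x2=False, x7=True; an empty clause results — contradiction.
x4 = False:
  propagation gives x5=True; an empty clause results — contradiction.
Every branch closes, so no satisfying assignment exists.

UNSATISFIABLE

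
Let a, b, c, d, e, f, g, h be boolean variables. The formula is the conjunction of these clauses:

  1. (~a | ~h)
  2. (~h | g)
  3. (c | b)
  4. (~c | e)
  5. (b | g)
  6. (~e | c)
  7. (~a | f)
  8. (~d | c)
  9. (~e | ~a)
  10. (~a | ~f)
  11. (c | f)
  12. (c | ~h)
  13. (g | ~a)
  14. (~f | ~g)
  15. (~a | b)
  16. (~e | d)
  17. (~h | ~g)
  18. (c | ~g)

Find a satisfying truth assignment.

a=0, b=1, c=1, d=1, e=1, f=0, g=0, h=0

Check each clause:
  1. (~a | ~h) — ~h is true.
  2. (g | ~h) — ~h is true.
  3. (c | b) — b is true.
  4. (e | ~c) — e is true.
  5. (b | g) — b is true.
  6. (c | ~e) — c is true.
  7. (~a | f) — ~a is true.
  8. (c | ~d) — c is true.
  9. (~e | ~a) — ~a is true.
  10. (~a | ~f) — ~f is true.
  11. (c | f) — c is true.
  12. (c | ~h) — ~h is true.
  13. (~a | g) — ~a is true.
  14. (~f | ~g) — ~g is true.
  15. (b | ~a) — b is true.
  16. (~e | d) — d is true.
  17. (~g | ~h) — ~h is true.
  18. (c | ~g) — ~g is true.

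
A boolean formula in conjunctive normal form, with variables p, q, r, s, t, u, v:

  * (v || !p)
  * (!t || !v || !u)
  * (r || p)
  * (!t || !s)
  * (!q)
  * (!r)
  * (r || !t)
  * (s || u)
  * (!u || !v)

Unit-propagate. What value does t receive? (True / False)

False

(!q) is a unit clause: q = False.
(!r) is a unit clause: r = False.
From (r || p) and r = False: p = True.
In (v || !p), !p is now false; v must hold, so v = True.
(!t || r): since r = False, the clause reduces to (!t). t = False.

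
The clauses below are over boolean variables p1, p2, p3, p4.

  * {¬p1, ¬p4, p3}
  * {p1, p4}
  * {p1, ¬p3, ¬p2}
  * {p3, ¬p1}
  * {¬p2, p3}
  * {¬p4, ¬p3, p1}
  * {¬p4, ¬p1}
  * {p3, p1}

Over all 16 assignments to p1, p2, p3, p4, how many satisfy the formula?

2

Satisfying assignments:
  p1=T p2=F p3=T p4=F
  p1=T p2=T p3=T p4=F
That's 2 in total.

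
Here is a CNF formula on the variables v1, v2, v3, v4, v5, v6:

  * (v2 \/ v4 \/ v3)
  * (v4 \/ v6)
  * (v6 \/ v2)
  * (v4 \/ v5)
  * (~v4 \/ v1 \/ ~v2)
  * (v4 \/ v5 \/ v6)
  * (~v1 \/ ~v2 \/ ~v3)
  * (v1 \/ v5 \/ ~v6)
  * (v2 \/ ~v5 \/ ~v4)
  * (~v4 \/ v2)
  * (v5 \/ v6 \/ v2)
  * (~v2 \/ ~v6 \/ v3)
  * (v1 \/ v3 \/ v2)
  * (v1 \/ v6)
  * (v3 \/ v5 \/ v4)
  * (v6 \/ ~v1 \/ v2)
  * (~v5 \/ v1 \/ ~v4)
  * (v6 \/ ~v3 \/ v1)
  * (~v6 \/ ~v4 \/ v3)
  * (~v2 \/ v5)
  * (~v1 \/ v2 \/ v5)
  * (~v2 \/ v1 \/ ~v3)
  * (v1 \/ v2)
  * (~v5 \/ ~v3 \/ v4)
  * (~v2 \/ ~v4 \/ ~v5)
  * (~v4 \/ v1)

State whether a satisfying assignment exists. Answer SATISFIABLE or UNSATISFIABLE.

v2 = True:
  propagation gives v5=True, v4=False, v6=True, v3=True; an empty clause results — contradiction.
v2 = False:
  propagation gives v6=True, v4=False, v3=True, v5=True; an empty clause results — contradiction.
Every branch closes, so no satisfying assignment exists.

UNSATISFIABLE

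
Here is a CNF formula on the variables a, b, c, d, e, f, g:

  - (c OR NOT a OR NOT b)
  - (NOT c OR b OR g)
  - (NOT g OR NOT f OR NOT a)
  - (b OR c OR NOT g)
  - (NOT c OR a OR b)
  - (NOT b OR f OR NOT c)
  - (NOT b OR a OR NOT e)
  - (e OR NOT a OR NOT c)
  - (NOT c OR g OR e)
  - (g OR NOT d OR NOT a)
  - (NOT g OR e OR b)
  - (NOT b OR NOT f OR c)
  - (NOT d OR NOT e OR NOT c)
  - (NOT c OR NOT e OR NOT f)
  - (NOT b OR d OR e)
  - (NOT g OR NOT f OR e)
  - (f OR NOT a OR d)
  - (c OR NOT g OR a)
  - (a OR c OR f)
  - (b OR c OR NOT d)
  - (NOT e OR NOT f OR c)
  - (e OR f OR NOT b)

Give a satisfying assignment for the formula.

a=0  b=0  c=0  d=0  e=0  f=1  g=0

Set a = False and propagate.
Set b = False and propagate.
  then c is forced to False.
  then g is forced to False.
  then f is forced to True.
  then d is forced to False.
  then e is forced to False.
Every clause has at least one true literal under this assignment.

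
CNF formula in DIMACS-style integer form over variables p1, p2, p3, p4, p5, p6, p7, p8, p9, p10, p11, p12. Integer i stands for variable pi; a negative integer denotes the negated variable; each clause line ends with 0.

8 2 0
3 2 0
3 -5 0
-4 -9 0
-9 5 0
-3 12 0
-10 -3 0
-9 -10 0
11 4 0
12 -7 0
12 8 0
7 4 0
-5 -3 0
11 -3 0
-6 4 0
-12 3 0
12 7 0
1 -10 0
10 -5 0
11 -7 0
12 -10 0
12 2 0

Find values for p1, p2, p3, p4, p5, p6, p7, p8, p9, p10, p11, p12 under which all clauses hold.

p1=F  p2=F  p3=T  p4=T  p5=F  p6=T  p7=F  p8=T  p9=F  p10=F  p11=T  p12=T

p8 occurs only positively in the remaining clauses — set p8 = True.
Pure literal: p9 appears only negated; assign p9 = False.
Set p1 = False and propagate.
  then p10 is forced to False.
  then p5 is forced to False.
Try p2 = False.
  then p3 is forced to True.
  then p12 is forced to True.
  then p11 is forced to True.
The remaining clauses are satisfied by p4 = True, p6 = True, p7 = False.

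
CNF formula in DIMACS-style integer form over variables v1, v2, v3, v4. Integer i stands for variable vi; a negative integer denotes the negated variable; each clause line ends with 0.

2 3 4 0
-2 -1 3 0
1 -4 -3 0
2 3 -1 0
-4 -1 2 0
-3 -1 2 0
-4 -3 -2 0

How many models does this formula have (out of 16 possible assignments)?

6

Satisfying assignments:
  v1=0 v2=0 v3=0 v4=1
  v1=0 v2=0 v3=1 v4=0
  v1=0 v2=1 v3=0 v4=0
  v1=0 v2=1 v3=0 v4=1
  v1=0 v2=1 v3=1 v4=0
  v1=1 v2=1 v3=1 v4=0
Count: 6.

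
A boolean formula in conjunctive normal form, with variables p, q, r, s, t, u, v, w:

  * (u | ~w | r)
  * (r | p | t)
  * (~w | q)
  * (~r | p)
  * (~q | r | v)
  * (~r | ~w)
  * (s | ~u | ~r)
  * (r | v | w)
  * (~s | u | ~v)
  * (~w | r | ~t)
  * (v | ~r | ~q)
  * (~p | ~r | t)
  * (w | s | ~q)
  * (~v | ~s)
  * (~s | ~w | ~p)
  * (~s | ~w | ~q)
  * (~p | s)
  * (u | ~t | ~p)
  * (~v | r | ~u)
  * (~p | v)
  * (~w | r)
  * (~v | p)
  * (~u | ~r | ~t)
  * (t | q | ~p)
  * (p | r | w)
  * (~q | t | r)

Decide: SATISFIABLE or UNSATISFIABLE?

UNSATISFIABLE

r = True:
  propagation gives p=True, w=False, t=True, s=True; an empty clause results — contradiction.
r = False:
  propagation gives w=False, v=True, s=False, q=False; an empty clause results — contradiction.
Every branch closes, so no satisfying assignment exists.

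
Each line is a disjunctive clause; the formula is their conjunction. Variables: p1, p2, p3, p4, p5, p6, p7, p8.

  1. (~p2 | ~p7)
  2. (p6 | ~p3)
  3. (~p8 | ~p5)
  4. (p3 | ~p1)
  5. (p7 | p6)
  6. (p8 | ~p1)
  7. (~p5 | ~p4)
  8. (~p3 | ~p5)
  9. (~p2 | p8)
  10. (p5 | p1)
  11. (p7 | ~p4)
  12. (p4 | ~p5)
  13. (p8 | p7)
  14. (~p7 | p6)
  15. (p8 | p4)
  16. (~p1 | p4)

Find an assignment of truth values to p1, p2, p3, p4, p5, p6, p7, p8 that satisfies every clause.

p1=T, p2=F, p3=T, p4=T, p5=F, p6=T, p7=T, p8=T

p2 occurs only negated in the remaining clauses — set p2 = False.
Pure literal: p6 appears only positively; assign p6 = True.
Set p1 = True and propagate.
  then p3 is forced to True.
  then p8 is forced to True.
  then p5 is forced to False.
  then p4 is forced to True.
  then p7 is forced to True.
Every clause has at least one true literal under this assignment.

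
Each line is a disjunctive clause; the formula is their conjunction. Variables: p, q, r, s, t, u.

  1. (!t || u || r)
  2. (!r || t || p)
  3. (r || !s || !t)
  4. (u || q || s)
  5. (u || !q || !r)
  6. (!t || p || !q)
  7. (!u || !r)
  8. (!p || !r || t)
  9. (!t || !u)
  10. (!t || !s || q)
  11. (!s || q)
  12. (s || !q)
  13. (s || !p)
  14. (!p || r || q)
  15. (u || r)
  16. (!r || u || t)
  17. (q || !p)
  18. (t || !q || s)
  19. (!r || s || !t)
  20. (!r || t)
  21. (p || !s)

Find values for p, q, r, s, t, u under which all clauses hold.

p=F, q=F, r=F, s=F, t=F, u=T

Set p = False and propagate.
  then s is forced to False.
  then q is forced to False.
  then u is forced to True.
  then r is forced to False.
  then t is forced to False.
Every clause has at least one true literal under this assignment.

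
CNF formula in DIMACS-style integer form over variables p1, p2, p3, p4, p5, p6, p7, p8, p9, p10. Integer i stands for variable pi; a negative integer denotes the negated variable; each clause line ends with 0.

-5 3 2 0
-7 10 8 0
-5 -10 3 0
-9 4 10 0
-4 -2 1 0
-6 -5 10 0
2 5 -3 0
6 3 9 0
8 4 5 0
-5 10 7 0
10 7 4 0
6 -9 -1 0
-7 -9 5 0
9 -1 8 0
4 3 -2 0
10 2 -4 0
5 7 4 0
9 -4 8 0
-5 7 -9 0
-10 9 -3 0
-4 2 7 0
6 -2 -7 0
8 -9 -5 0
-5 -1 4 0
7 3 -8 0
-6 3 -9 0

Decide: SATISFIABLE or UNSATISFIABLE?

Set p1 = True and propagate.
Branch on p2: take p2 = True.
Set p3 = True and propagate.
For the remaining variables, p4 = True, p5 = False, p6 = True, p7 = False, p8 = True, p9 = True, p10 = False works.
So p1=True  p2=True  p3=True  p4=True  p5=False  p6=True  p7=False  p8=True  p9=True  p10=False is a satisfying assignment.

SATISFIABLE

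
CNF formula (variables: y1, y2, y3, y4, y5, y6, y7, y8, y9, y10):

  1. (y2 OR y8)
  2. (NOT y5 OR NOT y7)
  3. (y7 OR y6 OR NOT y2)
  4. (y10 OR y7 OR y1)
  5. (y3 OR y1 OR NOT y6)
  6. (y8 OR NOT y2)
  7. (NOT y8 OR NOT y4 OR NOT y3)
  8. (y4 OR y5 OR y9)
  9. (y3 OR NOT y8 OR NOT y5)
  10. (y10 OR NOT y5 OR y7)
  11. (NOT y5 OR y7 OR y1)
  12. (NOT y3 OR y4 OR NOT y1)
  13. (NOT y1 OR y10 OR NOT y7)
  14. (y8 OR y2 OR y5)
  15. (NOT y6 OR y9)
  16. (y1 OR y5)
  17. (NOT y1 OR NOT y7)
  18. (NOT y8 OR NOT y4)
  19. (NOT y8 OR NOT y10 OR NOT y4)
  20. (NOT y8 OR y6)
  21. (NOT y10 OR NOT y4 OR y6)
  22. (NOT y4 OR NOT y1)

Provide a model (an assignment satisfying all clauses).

y1=True, y2=False, y3=False, y4=False, y5=False, y6=True, y7=False, y8=True, y9=True, y10=True

Check each clause:
  1. (y8 OR y2) — y8 is true.
  2. (NOT y7 OR NOT y5) — NOT y7 is true.
  3. (NOT y2 OR y6 OR y7) — NOT y2 is true.
  4. (y7 OR y10 OR y1) — y1 is true.
  5. (y1 OR y3 OR NOT y6) — y1 is true.
  6. (NOT y2 OR y8) — y8 is true.
  7. (NOT y8 OR NOT y4 OR NOT y3) — NOT y4 is true.
  8. (y9 OR y4 OR y5) — y9 is true.
  9. (y3 OR NOT y5 OR NOT y8) — NOT y5 is true.
  10. (y7 OR NOT y5 OR y10) — y10 is true.
  11. (y1 OR y7 OR NOT y5) — y1 is true.
  12. (y4 OR NOT y1 OR NOT y3) — NOT y3 is true.
  13. (NOT y7 OR NOT y1 OR y10) — NOT y7 is true.
  14. (y8 OR y5 OR y2) — y8 is true.
  15. (NOT y6 OR y9) — y9 is true.
  16. (y5 OR y1) — y1 is true.
  17. (NOT y1 OR NOT y7) — NOT y7 is true.
  18. (NOT y8 OR NOT y4) — NOT y4 is true.
  19. (NOT y8 OR NOT y4 OR NOT y10) — NOT y4 is true.
  20. (y6 OR NOT y8) — y6 is true.
  21. (y6 OR NOT y10 OR NOT y4) — NOT y4 is true.
  22. (NOT y1 OR NOT y4) — NOT y4 is true.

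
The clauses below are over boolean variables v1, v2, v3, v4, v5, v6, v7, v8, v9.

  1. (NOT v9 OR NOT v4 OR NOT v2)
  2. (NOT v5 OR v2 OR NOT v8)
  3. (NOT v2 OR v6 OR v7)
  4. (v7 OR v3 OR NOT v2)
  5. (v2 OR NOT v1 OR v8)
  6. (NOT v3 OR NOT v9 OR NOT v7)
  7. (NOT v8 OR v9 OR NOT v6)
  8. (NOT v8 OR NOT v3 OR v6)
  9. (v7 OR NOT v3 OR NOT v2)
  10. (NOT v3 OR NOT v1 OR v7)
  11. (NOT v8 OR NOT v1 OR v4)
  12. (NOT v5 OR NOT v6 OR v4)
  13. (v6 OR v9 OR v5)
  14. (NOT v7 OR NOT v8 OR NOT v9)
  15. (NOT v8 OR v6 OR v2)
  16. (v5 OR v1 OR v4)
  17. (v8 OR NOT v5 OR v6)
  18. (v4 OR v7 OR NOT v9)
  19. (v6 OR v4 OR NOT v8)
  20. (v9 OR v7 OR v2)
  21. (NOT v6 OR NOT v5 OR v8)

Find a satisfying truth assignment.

Try v1 = False.
Set v2 = True and propagate.
For the remaining variables, v3 = True, v4 = True, v5 = False, v6 = True, v7 = True, v8 = False, v9 = False works.

v1=False, v2=True, v3=True, v4=True, v5=False, v6=True, v7=True, v8=False, v9=False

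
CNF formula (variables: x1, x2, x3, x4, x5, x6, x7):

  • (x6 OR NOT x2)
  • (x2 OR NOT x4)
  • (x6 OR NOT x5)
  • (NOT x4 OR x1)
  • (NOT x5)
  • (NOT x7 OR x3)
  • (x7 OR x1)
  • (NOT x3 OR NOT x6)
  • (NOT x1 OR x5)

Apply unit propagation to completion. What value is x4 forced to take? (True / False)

(NOT x5) stands alone — x5 = False.
In (NOT x1 OR x5), x5 is now false; NOT x1 must hold, so x1 = False.
(NOT x4 OR x1): since x1 = False, the clause reduces to (NOT x4). x4 = False.

False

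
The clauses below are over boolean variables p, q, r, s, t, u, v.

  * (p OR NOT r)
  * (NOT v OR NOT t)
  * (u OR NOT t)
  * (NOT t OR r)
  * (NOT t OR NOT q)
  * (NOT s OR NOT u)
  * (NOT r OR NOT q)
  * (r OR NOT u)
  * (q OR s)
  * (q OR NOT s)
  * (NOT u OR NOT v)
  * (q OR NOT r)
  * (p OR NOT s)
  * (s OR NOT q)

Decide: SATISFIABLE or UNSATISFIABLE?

Pure literal: p appears only positively; assign p = True.
t occurs only negated in the remaining clauses — set t = False.
Branch on q: take q = True.
  then r is forced to False.
  then u is forced to False.
  then s is forced to True.
v is now unconstrained; take v = False.
So p=T, q=T, r=F, s=T, t=F, u=F, v=F is a satisfying assignment.

SATISFIABLE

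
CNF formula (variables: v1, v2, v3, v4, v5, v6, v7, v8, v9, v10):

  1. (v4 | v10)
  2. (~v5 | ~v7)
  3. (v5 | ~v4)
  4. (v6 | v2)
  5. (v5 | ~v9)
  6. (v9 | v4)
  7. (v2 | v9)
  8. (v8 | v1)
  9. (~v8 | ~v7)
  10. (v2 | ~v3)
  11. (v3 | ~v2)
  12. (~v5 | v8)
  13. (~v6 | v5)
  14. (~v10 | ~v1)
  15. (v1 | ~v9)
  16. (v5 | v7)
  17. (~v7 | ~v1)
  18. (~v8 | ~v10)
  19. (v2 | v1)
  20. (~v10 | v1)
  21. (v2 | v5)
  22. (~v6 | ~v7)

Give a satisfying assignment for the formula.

v1 = False, v2 = True, v3 = True, v4 = True, v5 = True, v6 = False, v7 = False, v8 = True, v9 = False, v10 = False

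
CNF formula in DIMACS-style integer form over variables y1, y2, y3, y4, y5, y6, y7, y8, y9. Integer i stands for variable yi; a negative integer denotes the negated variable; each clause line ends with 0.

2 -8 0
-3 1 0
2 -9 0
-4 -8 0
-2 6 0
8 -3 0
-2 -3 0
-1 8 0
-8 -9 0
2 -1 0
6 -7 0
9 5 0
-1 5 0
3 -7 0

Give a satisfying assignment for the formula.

Pure literal: y5 appears only positively; assign y5 = True.
Pure literal: y6 appears only positively; assign y6 = True.
Try y1 = False.
  then y3 is forced to False.
  then y7 is forced to False.
Set y2 = False and propagate.
  then y8 is forced to False.
  then y9 is forced to False.
y4 is now unconstrained; take y4 = True.
Every clause has at least one true literal under this assignment.

y1=0, y2=0, y3=0, y4=1, y5=1, y6=1, y7=0, y8=0, y9=0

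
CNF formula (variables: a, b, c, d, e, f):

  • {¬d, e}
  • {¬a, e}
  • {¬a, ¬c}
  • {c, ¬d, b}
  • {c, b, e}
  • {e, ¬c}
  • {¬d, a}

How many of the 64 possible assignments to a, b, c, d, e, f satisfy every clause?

Split on c, then e.
  c=T, e=T: remaining (a,b,d,f) ∈ {(F,F,F,F); (F,F,F,T); (F,T,F,F); (F,T,F,T)} — 4.
  c=T, e=F: a clause becomes empty — 0.
  c=F, e=T: f free; 5 ways for (a,b,d) × 2^1 = 10.
  c=F, e=F: remaining (a,b,d,f) ∈ {(F,T,F,F); (F,T,F,T)} — 2.
Total: 4 + 0 + 10 + 2 = 16.

16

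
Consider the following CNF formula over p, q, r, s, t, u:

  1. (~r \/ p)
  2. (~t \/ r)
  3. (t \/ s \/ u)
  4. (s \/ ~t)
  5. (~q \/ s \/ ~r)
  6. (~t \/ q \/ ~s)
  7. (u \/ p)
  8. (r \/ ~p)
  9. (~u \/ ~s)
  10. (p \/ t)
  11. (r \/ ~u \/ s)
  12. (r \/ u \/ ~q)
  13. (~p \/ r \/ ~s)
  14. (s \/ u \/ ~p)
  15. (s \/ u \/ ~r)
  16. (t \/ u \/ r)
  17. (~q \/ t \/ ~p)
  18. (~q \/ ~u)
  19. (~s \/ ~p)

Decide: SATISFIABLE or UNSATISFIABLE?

Branch on p: take p = True.
  then r is forced to True.
  then s is forced to False.
  then t is forced to False.
  then u is forced to True.
  then q is forced to False.
Every clause has at least one true literal under this assignment.
So p=T, q=F, r=T, s=F, t=F, u=T is a satisfying assignment.

SATISFIABLE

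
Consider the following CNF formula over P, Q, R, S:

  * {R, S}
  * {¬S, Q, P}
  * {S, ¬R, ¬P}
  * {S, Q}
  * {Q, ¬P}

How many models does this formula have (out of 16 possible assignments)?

Satisfying assignments:
  P=F Q=T R=F S=T
  P=F Q=T R=T S=F
  P=F Q=T R=T S=T
  P=T Q=T R=F S=T
  P=T Q=T R=T S=T
Count: 5.

5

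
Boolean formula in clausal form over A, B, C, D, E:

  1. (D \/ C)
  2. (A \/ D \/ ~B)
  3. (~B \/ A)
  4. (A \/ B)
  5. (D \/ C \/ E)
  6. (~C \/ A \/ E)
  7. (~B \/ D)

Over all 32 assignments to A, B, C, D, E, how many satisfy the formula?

Case analysis on A and B:
  A=1, B=1: remaining (C,D,E) ∈ {(0,1,0); (0,1,1); (1,1,0); (1,1,1)} — 4.
  A=1, B=0: E free; 3 ways for (C,D) × 2^1 = 6.
  A=0, B=1: a clause becomes empty — 0.
  A=0, B=0: a clause becomes empty — 0.
Total: 4 + 6 + 0 + 0 = 10.

10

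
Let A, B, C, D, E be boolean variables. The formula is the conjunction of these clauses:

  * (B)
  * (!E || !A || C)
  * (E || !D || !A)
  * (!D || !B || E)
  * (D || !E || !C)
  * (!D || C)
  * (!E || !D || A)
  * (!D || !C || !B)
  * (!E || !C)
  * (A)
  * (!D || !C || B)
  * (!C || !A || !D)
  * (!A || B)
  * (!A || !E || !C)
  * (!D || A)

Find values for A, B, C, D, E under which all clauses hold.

A=T, B=T, C=T, D=F, E=F

Unit propagation: (B) forces B = True.
(A) is a unit clause, so A = True.
Branch on C: take C = True.
  then D is forced to False.
  then E is forced to False.
Check each clause:
  1. (B) — B is true.
  2. (!E || C || !A) — C is true.
  3. (!D || E || !A) — !D is true.
  4. (!B || !D || E) — !D is true.
  5. (!E || D || !C) — !E is true.
  6. (!D || C) — C is true.
  7. (A || !D || !E) — A is true.
  8. (!D || !C || !B) — !D is true.
  9. (!E || !C) — !E is true.
  10. (A) — A is true.
  11. (!D || B || !C) — B is true.
  12. (!D || !C || !A) — !D is true.
  13. (B || !A) — B is true.
  14. (!E || !C || !A) — !E is true.
  15. (!D || A) — A is true.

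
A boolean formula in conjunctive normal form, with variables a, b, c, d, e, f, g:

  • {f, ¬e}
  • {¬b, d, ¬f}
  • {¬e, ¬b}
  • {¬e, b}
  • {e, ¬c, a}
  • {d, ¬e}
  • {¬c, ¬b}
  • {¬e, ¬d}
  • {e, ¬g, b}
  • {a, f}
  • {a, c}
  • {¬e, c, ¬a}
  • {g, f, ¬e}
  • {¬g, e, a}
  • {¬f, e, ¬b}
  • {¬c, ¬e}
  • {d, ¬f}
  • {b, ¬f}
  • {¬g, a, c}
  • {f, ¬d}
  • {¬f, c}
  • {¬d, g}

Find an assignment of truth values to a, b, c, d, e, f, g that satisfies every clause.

a=T  b=F  c=F  d=F  e=F  f=F  g=F

Try a = True.
Set b = False and propagate.
  then e is forced to False.
  then g is forced to False.
  then f is forced to False.
  then d is forced to False.
c is now unconstrained; take c = False.
Check each clause:
  1. {f, ¬e} — ¬e is true.
  2. {d, ¬b, ¬f} — ¬f is true.
  3. {¬e, ¬b} — ¬e is true.
  4. {b, ¬e} — ¬e is true.
  5. {¬c, a, e} — a is true.
  6. {¬e, d} — ¬e is true.
  7. {¬b, ¬c} — ¬c is true.
  8. {¬d, ¬e} — ¬e is true.
  9. {b, ¬g, e} — ¬g is true.
  10. {f, a} — a is true.
  11. {a, c} — a is true.
  12. {¬e, ¬a, c} — ¬e is true.
  13. {¬e, f, g} — ¬e is true.
  14. {¬g, e, a} — ¬g is true.
  15. {¬b, ¬f, e} — ¬f is true.
  16. {¬c, ¬e} — ¬e is true.
  17. {d, ¬f} — ¬f is true.
  18. {b, ¬f} — ¬f is true.
  19. {a, c, ¬g} — ¬g is true.
  20. {f, ¬d} — ¬d is true.
  21. {c, ¬f} — ¬f is true.
  22. {¬d, g} — ¬d is true.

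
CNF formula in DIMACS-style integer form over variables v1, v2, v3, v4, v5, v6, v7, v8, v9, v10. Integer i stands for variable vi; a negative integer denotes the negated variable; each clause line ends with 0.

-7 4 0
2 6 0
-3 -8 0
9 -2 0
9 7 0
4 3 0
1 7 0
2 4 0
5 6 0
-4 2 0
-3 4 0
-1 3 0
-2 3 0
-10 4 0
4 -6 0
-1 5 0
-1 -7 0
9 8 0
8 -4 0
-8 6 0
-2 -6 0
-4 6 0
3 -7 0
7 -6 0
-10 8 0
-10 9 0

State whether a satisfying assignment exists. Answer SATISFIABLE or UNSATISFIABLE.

UNSATISFIABLE

v4 = True:
  propagation gives v2=True, v9=True, v3=True, v8=False; an empty clause results — contradiction.
v4 = False:
  propagation gives v7=False, v9=True, v3=True; an empty clause results — contradiction.
Every branch closes, so no satisfying assignment exists.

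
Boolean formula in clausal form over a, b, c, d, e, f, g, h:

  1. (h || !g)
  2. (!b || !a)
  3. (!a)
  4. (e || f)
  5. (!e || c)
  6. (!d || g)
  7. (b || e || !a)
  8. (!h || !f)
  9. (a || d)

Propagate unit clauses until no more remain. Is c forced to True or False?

True

Unit clause (!a) sets a = False.
In (d || a), a is now false; d must hold, so d = True.
In (g || !d), !d is now false; g must hold, so g = True.
(h || !g) with g = True leaves only h, so h = True.
(!h || !f): since h = True, the clause reduces to (!f). f = False.
In (e || f), f is now false; e must hold, so e = True.
In (!e || c), !e is now false; c must hold, so c = True.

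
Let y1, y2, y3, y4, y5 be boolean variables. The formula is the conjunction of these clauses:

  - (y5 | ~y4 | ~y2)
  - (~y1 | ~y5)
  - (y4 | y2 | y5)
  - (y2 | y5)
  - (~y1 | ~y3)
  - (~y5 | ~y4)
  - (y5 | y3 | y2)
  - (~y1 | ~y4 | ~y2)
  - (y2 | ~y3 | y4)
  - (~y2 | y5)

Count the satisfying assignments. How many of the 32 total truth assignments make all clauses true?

Satisfying assignments:
  y1=F y2=F y3=F y4=F y5=T
  y1=F y2=T y3=F y4=F y5=T
  y1=F y2=T y3=T y4=F y5=T
That's 3 in total.

3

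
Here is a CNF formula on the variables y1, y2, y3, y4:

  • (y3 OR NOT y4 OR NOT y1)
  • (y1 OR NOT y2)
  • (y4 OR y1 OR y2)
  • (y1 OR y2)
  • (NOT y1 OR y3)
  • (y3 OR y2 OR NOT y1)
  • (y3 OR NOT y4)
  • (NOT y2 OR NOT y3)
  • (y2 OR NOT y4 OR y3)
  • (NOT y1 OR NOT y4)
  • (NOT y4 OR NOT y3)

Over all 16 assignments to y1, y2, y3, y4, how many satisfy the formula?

1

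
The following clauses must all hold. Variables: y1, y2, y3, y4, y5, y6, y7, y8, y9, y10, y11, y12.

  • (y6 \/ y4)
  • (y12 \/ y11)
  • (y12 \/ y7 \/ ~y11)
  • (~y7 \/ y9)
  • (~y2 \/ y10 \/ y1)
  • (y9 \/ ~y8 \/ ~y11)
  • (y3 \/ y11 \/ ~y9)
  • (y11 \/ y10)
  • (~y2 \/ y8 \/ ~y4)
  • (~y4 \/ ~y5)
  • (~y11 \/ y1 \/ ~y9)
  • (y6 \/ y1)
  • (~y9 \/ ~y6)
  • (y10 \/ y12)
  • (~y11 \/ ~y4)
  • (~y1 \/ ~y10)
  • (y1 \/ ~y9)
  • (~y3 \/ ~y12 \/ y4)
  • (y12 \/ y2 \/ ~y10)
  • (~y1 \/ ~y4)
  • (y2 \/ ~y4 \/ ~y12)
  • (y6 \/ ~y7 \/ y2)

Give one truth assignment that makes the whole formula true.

Pure literal: y5 appears only negated; assign y5 = False.
Branch on y1: take y1 = False.
  then y6 is forced to True.
  then y9 is forced to False.
  then y7 is forced to False.
Try y2 = True.
  then y10 is forced to True.
The remaining clauses are satisfied by y3 = False, y4 = False, y8 = False, y11 = False, y12 = True.

y1=F, y2=T, y3=F, y4=F, y5=F, y6=T, y7=F, y8=F, y9=F, y10=T, y11=F, y12=T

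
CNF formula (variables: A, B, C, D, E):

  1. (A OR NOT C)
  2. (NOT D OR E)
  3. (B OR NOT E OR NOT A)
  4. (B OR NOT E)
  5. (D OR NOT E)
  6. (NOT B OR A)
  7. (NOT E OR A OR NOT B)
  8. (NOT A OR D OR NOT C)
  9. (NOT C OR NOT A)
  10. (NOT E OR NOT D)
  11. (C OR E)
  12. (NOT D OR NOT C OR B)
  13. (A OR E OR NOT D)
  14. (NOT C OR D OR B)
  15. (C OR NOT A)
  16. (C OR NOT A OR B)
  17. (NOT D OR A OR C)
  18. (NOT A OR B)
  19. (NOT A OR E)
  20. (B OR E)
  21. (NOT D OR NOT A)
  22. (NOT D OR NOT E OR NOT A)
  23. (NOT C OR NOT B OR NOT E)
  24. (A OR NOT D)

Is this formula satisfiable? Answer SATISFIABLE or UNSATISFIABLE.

A = True:
  propagation gives C=False; an empty clause results — contradiction.
A = False:
  propagation gives C=False, B=False, E=False; an empty clause results — contradiction.
Every branch closes, so no satisfying assignment exists.

UNSATISFIABLE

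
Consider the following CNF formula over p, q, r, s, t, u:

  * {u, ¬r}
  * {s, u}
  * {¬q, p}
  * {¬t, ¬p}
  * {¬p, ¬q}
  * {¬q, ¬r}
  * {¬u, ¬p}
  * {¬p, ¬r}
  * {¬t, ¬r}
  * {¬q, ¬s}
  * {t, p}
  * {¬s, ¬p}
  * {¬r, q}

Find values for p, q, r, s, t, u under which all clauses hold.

r occurs only negated in the remaining clauses — set r = False.
Branch on p: take p = False.
  then q is forced to False.
  then t is forced to True.
For the remaining variables, s = False, u = True works.
Every clause has at least one true literal under this assignment.

p = False  q = False  r = False  s = False  t = True  u = True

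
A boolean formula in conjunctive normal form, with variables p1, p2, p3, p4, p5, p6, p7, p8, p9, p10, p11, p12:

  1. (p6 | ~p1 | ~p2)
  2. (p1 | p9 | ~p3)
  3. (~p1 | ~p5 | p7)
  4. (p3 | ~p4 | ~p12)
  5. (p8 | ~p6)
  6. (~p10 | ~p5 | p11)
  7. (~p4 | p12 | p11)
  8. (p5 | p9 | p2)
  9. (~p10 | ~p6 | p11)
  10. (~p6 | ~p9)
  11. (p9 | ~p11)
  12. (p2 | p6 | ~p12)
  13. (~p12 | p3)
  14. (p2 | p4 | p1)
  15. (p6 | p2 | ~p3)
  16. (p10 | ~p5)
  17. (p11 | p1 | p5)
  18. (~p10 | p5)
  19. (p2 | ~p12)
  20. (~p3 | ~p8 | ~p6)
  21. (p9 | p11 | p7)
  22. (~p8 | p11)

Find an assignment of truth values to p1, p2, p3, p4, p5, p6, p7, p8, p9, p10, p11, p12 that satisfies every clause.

Pure literal: p7 appears only positively; assign p7 = True.
Try p1 = True.
Set p2 = False and propagate.
  then p12 is forced to False.
The remaining clauses are satisfied by p3 = False, p4 = False, p5 = True, p6 = False, p8 = False, p9 = True, p10 = True, p11 = True.

p1 = True, p2 = False, p3 = False, p4 = False, p5 = True, p6 = False, p7 = True, p8 = False, p9 = True, p10 = True, p11 = True, p12 = False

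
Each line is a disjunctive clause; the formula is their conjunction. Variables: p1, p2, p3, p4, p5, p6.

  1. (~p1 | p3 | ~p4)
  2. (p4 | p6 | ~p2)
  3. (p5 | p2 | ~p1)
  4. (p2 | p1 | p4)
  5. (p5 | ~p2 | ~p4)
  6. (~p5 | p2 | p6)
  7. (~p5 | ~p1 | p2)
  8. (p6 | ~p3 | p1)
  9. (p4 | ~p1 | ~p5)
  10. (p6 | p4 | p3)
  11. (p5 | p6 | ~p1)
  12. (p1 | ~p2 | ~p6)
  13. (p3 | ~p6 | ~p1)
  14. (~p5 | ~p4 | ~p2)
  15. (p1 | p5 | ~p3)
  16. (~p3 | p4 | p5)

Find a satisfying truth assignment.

p1=False, p2=False, p3=False, p4=True, p5=False, p6=False

Try p1 = False.
Try p2 = False.
  then p4 is forced to True.
Set p3 = False and propagate.
For the remaining variables, p5 = False, p6 = False works.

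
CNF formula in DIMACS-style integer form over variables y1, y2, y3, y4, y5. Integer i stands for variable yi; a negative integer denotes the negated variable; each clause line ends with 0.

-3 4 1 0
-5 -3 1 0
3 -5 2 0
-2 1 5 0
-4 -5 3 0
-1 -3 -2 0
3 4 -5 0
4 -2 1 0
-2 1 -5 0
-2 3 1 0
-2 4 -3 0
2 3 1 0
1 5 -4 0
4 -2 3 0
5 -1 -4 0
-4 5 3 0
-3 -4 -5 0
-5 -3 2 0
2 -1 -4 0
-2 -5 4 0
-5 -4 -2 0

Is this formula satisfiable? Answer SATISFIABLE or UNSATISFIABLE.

Try y1 = True.
Try y2 = False.
  then y4 is forced to False.
The remaining clauses are satisfied by y3 = False, y5 = False.
So y1=1, y2=0, y3=0, y4=0, y5=0 is a satisfying assignment.

SATISFIABLE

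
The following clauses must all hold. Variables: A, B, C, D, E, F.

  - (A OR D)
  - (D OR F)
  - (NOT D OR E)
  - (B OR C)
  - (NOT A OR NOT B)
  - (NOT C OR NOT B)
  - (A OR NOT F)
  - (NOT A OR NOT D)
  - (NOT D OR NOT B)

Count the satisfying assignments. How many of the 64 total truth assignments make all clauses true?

3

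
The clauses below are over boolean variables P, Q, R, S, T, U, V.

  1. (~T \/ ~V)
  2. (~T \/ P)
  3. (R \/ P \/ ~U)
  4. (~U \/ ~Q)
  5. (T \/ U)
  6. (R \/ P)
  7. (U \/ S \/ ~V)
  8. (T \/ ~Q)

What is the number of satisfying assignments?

Split on T, then U.
  T=1, U=1: remaining (P,Q,R,S,V) ∈ {(1,0,0,0,0); (1,0,0,1,0); (1,0,1,0,0); (1,0,1,1,0)} — 4.
  T=1, U=0: forces P=1; V=0; Q, R, S free → 2^3 = 8.
  T=0, U=1: S, V free; 3 ways for (P,Q,R) × 2^2 = 12.
  T=0, U=0: a clause becomes empty — 0.
Total: 4 + 8 + 12 + 0 = 24.

24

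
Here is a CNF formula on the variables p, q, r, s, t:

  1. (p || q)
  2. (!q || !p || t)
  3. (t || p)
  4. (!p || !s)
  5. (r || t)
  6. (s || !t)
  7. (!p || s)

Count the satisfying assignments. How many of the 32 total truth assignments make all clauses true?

2

The models are:
  p=F q=T r=F s=T t=T
  p=F q=T r=T s=T t=T
Count: 2.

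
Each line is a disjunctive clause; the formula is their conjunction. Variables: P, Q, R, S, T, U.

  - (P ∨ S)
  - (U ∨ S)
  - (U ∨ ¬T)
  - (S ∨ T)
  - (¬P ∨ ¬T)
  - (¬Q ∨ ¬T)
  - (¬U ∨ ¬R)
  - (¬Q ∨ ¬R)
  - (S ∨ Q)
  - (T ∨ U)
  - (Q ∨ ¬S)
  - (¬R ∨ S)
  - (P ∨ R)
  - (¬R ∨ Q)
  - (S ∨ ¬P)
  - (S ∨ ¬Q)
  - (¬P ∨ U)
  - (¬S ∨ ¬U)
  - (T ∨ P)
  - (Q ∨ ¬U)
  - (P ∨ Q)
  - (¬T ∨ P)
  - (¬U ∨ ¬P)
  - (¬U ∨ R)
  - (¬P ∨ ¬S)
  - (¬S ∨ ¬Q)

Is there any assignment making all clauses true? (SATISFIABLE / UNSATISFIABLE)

UNSATISFIABLE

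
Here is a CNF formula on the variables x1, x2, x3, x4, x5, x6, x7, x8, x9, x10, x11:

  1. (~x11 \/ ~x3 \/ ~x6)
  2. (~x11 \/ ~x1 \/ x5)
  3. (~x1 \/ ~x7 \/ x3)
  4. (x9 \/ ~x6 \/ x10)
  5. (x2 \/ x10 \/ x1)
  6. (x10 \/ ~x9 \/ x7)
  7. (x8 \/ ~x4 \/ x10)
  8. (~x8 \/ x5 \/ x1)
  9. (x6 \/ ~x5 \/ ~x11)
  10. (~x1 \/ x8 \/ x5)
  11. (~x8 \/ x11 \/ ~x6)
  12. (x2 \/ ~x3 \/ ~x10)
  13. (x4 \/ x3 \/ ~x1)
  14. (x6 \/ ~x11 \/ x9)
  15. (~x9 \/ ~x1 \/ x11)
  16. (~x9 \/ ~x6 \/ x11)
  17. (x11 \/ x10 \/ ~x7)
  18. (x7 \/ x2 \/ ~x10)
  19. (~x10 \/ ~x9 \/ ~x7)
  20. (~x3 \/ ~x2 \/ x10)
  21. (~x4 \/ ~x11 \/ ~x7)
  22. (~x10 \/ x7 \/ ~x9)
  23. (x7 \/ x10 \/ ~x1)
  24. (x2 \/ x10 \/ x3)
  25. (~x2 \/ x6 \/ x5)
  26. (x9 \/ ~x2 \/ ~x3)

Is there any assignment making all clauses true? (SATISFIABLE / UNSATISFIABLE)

SATISFIABLE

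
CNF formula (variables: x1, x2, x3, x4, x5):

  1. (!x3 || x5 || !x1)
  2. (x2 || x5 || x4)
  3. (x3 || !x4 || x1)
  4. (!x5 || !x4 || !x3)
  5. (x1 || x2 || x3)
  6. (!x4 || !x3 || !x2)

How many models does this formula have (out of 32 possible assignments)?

15

Split on x3, then x4.
  x3=T, x4=T: remaining (x1,x2,x5) ∈ {(F,F,F)} — 1.
  x3=T, x4=F: 5 of the 8 assignments to (x1,x2,x5) work.
  x3=F, x4=T: remaining (x1,x2,x5) ∈ {(T,F,F); (T,F,T); (T,T,F); (T,T,T)} — 4.
  x3=F, x4=F: 5 of the 8 assignments to (x1,x2,x5) work.
Total: 1 + 5 + 4 + 5 = 15.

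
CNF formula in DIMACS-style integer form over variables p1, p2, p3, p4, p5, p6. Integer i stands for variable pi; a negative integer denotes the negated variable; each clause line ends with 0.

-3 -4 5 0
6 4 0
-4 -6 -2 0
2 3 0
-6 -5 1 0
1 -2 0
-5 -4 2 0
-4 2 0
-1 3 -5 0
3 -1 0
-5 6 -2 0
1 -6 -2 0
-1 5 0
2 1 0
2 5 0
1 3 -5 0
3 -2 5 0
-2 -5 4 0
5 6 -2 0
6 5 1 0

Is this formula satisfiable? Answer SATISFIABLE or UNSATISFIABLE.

Branch on p1: take p1 = True.
  then p3 is forced to True.
  then p5 is forced to True.
Try p2 = False.
  then p4 is forced to False.
  then p6 is forced to True.
So p1 = T, p2 = F, p3 = T, p4 = F, p5 = T, p6 = T is a satisfying assignment.

SATISFIABLE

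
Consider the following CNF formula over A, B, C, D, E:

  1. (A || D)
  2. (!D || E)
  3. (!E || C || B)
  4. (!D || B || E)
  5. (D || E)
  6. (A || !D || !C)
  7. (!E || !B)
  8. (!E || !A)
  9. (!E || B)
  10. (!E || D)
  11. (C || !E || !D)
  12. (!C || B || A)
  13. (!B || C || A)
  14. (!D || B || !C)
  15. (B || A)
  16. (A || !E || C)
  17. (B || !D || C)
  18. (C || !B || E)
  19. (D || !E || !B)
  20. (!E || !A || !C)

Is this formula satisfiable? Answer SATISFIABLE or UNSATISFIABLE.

UNSATISFIABLE

E = True:
  propagation gives B=False; an empty clause results — contradiction.
E = False:
  propagation gives D=False; an empty clause results — contradiction.
Every branch closes, so no satisfying assignment exists.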